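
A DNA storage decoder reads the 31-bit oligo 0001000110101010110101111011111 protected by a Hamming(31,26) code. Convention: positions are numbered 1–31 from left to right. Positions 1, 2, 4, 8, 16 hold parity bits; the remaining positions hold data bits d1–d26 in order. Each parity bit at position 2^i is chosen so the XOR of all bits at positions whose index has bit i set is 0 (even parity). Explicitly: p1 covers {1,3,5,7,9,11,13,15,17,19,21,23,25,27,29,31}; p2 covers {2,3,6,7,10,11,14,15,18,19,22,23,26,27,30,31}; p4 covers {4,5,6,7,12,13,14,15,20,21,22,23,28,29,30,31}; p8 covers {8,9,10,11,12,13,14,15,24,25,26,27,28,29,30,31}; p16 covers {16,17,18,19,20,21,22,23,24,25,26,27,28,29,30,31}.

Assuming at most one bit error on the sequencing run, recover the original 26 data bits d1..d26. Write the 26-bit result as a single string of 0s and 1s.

s1 (pos 1,3,5,7,9,11,13,15,17,19,21,23,25,27,29,31): 0⊕0⊕0⊕0⊕1⊕1⊕1⊕1⊕1⊕0⊕0⊕1⊕1⊕1⊕1⊕1 = 0
s2 (pos 2,3,6,7,10,11,14,15,18,19,22,23,26,27,30,31): 0⊕0⊕0⊕0⊕0⊕1⊕0⊕1⊕1⊕0⊕1⊕1⊕0⊕1⊕1⊕1 = 0
s4 (pos 4,5,6,7,12,13,14,15,20,21,22,23,28,29,30,31): 1⊕0⊕0⊕0⊕0⊕1⊕0⊕1⊕1⊕0⊕1⊕1⊕1⊕1⊕1⊕1 = 0
s8 (pos 8,9,10,11,12,13,14,15,24,25,26,27,28,29,30,31): 1⊕1⊕0⊕1⊕0⊕1⊕0⊕1⊕1⊕1⊕0⊕1⊕1⊕1⊕1⊕1 = 0
s16 (pos 16,17,18,19,20,21,22,23,24,25,26,27,28,29,30,31): 0⊕1⊕1⊕0⊕1⊕0⊕1⊕1⊕1⊕1⊕0⊕1⊕1⊕1⊕1⊕1 = 0
Syndrome s16…s1 = 00000 → no error.
Read data bits from positions 3,5,6,7,9,10,11,12,13,14,15,17,18,19,20,21,22,23,24,25,26,27,28,29,30,31: 00001010101110101111011111

00001010101110101111011111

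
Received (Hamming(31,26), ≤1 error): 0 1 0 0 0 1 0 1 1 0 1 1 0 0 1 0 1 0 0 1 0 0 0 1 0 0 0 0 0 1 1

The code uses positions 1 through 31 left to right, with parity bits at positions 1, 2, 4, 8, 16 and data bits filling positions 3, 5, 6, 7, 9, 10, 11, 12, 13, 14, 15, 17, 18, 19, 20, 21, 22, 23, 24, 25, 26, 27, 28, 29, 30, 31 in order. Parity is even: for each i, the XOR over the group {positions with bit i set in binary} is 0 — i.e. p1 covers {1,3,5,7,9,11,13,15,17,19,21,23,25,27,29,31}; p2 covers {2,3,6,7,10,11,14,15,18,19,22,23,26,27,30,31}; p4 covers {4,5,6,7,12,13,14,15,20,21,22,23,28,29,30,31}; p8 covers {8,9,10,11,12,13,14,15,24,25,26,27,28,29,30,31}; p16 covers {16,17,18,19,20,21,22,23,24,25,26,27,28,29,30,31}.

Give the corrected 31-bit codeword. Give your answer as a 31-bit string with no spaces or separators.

0100010110110010000100010000011

s1 (pos 1,3,5,7,9,11,13,15,17,19,21,23,25,27,29,31): 0⊕0⊕0⊕0⊕1⊕1⊕0⊕1⊕1⊕0⊕0⊕0⊕0⊕0⊕0⊕1 = 1
s2 (pos 2,3,6,7,10,11,14,15,18,19,22,23,26,27,30,31): 1⊕0⊕1⊕0⊕0⊕1⊕0⊕1⊕0⊕0⊕0⊕0⊕0⊕0⊕1⊕1 = 0
s4 (pos 4,5,6,7,12,13,14,15,20,21,22,23,28,29,30,31): 0⊕0⊕1⊕0⊕1⊕0⊕0⊕1⊕1⊕0⊕0⊕0⊕0⊕0⊕1⊕1 = 0
s8 (pos 8,9,10,11,12,13,14,15,24,25,26,27,28,29,30,31): 1⊕1⊕0⊕1⊕1⊕0⊕0⊕1⊕1⊕0⊕0⊕0⊕0⊕0⊕1⊕1 = 0
s16 (pos 16,17,18,19,20,21,22,23,24,25,26,27,28,29,30,31): 0⊕1⊕0⊕0⊕1⊕0⊕0⊕0⊕1⊕0⊕0⊕0⊕0⊕0⊕1⊕1 = 1
Syndrome s16…s1 = 10001 → error at position 17.
Flip position 17: 0100010110110010100100010000011 → 0100010110110010000100010000011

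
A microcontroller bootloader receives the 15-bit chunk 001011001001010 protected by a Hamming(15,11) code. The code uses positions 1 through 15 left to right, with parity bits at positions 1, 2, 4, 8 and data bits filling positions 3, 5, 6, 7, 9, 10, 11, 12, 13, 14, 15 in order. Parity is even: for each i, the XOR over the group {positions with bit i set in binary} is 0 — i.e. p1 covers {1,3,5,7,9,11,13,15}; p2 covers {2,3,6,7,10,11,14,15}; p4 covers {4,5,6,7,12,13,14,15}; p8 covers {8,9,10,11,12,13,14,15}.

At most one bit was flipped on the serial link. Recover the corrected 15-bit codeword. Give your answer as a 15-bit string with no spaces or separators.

s1 (pos 1,3,5,7,9,11,13,15): 0⊕1⊕1⊕0⊕1⊕0⊕0⊕0 = 1
s2 (pos 2,3,6,7,10,11,14,15): 0⊕1⊕1⊕0⊕0⊕0⊕1⊕0 = 1
s4 (pos 4,5,6,7,12,13,14,15): 0⊕1⊕1⊕0⊕1⊕0⊕1⊕0 = 0
s8 (pos 8,9,10,11,12,13,14,15): 0⊕1⊕0⊕0⊕1⊕0⊕1⊕0 = 1
Syndrome s8…s1 = 1011 → error at position 11.
Flip position 11: 001011001001010 → 001011001011010

001011001011010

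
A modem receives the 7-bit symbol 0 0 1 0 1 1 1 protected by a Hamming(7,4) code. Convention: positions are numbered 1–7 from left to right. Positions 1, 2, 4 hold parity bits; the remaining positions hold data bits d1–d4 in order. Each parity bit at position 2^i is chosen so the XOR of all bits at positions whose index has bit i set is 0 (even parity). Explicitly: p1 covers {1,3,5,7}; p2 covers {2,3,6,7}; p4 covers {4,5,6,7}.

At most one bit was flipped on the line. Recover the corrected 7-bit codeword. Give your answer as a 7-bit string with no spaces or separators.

s1 (pos 1,3,5,7): 0⊕1⊕1⊕1 = 1
s2 (pos 2,3,6,7): 0⊕1⊕1⊕1 = 1
s4 (pos 4,5,6,7): 0⊕1⊕1⊕1 = 1
Syndrome s4…s1 = 111 → error at position 7.
Flip position 7: 0010111 → 0010110

0010110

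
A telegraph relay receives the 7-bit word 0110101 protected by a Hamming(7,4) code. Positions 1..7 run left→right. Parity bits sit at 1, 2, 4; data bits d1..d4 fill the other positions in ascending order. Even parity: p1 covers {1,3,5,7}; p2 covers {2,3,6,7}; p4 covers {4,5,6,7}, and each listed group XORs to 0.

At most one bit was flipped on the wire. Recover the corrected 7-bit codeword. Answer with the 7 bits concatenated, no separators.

0100101

s1 (pos 1,3,5,7): 0⊕1⊕1⊕1 = 1
s2 (pos 2,3,6,7): 1⊕1⊕0⊕1 = 1
s4 (pos 4,5,6,7): 0⊕1⊕0⊕1 = 0
Syndrome s4…s1 = 011 → error at position 3.
Flip position 3: 0110101 → 0100101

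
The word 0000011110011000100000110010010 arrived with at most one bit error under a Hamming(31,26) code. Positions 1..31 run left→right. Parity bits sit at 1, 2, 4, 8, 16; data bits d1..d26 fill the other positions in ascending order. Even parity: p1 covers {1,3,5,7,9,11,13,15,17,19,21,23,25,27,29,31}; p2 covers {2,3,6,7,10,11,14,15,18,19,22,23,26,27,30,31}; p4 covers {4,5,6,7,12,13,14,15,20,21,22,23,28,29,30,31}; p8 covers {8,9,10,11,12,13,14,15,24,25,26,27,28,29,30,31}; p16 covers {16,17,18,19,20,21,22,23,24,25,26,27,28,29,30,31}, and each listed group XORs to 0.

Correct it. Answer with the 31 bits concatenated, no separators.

0000011110011000100000110110010

s1 (pos 1,3,5,7,9,11,13,15,17,19,21,23,25,27,29,31): 0⊕0⊕0⊕1⊕1⊕0⊕1⊕0⊕1⊕0⊕0⊕1⊕0⊕1⊕0⊕0 = 0
s2 (pos 2,3,6,7,10,11,14,15,18,19,22,23,26,27,30,31): 0⊕0⊕1⊕1⊕0⊕0⊕0⊕0⊕0⊕0⊕0⊕1⊕0⊕1⊕1⊕0 = 1
s4 (pos 4,5,6,7,12,13,14,15,20,21,22,23,28,29,30,31): 0⊕0⊕1⊕1⊕1⊕1⊕0⊕0⊕0⊕0⊕0⊕1⊕0⊕0⊕1⊕0 = 0
s8 (pos 8,9,10,11,12,13,14,15,24,25,26,27,28,29,30,31): 1⊕1⊕0⊕0⊕1⊕1⊕0⊕0⊕1⊕0⊕0⊕1⊕0⊕0⊕1⊕0 = 1
s16 (pos 16,17,18,19,20,21,22,23,24,25,26,27,28,29,30,31): 0⊕1⊕0⊕0⊕0⊕0⊕0⊕1⊕1⊕0⊕0⊕1⊕0⊕0⊕1⊕0 = 1
Syndrome s16…s1 = 11010 → error at position 26.
Flip position 26: 0000011110011000100000110010010 → 0000011110011000100000110110010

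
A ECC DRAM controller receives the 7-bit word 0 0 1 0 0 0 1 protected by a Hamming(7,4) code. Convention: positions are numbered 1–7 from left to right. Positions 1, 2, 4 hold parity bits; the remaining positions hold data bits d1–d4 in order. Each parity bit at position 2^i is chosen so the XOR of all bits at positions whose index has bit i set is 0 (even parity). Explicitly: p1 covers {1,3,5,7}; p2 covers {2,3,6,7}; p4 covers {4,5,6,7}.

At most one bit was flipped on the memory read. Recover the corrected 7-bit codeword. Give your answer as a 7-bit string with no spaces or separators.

0011001

s1 (pos 1,3,5,7): 0⊕1⊕0⊕1 = 0
s2 (pos 2,3,6,7): 0⊕1⊕0⊕1 = 0
s4 (pos 4,5,6,7): 0⊕0⊕0⊕1 = 1
Syndrome s4…s1 = 100 → error at position 4.
Flip position 4: 0010001 → 0011001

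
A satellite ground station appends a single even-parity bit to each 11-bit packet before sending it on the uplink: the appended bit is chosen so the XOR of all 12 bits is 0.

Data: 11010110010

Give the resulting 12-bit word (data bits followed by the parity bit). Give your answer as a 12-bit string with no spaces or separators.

XOR of the 11 data bits: 1⊕1⊕0⊕1⊕0⊕1⊕1⊕0⊕0⊕1⊕0 = 0
Parity bit = 0 (so all 12 bits XOR to 0).

110101100100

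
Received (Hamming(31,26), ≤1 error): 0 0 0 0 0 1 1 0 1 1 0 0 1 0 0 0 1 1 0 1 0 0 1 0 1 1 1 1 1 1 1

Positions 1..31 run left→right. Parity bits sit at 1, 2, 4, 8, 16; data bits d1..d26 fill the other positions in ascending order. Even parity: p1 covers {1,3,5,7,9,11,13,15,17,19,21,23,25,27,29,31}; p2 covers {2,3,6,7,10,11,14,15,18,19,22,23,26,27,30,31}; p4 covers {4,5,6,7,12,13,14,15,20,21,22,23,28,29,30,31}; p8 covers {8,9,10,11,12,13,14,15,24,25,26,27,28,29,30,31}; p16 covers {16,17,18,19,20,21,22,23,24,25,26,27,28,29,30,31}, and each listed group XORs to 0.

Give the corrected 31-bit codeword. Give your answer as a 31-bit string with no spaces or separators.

s1 (pos 1,3,5,7,9,11,13,15,17,19,21,23,25,27,29,31): 0⊕0⊕0⊕1⊕1⊕0⊕1⊕0⊕1⊕0⊕0⊕1⊕1⊕1⊕1⊕1 = 1
s2 (pos 2,3,6,7,10,11,14,15,18,19,22,23,26,27,30,31): 0⊕0⊕1⊕1⊕1⊕0⊕0⊕0⊕1⊕0⊕0⊕1⊕1⊕1⊕1⊕1 = 1
s4 (pos 4,5,6,7,12,13,14,15,20,21,22,23,28,29,30,31): 0⊕0⊕1⊕1⊕0⊕1⊕0⊕0⊕1⊕0⊕0⊕1⊕1⊕1⊕1⊕1 = 1
s8 (pos 8,9,10,11,12,13,14,15,24,25,26,27,28,29,30,31): 0⊕1⊕1⊕0⊕0⊕1⊕0⊕0⊕0⊕1⊕1⊕1⊕1⊕1⊕1⊕1 = 0
s16 (pos 16,17,18,19,20,21,22,23,24,25,26,27,28,29,30,31): 0⊕1⊕1⊕0⊕1⊕0⊕0⊕1⊕0⊕1⊕1⊕1⊕1⊕1⊕1⊕1 = 1
Syndrome s16…s1 = 10111 → error at position 23.
Flip position 23: 0000011011001000110100101111111 → 0000011011001000110100001111111

0000011011001000110100001111111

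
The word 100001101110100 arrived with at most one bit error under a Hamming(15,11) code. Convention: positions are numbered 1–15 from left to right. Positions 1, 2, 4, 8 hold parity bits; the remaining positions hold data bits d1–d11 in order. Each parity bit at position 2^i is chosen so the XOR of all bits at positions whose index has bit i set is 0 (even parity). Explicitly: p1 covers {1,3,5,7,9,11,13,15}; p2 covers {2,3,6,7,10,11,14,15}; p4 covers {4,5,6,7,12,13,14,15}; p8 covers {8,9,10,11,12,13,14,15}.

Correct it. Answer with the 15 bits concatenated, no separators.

100011101110100

s1 (pos 1,3,5,7,9,11,13,15): 1⊕0⊕0⊕1⊕1⊕1⊕1⊕0 = 1
s2 (pos 2,3,6,7,10,11,14,15): 0⊕0⊕1⊕1⊕1⊕1⊕0⊕0 = 0
s4 (pos 4,5,6,7,12,13,14,15): 0⊕0⊕1⊕1⊕0⊕1⊕0⊕0 = 1
s8 (pos 8,9,10,11,12,13,14,15): 0⊕1⊕1⊕1⊕0⊕1⊕0⊕0 = 0
Syndrome s8…s1 = 0101 → error at position 5.
Flip position 5: 100001101110100 → 100011101110100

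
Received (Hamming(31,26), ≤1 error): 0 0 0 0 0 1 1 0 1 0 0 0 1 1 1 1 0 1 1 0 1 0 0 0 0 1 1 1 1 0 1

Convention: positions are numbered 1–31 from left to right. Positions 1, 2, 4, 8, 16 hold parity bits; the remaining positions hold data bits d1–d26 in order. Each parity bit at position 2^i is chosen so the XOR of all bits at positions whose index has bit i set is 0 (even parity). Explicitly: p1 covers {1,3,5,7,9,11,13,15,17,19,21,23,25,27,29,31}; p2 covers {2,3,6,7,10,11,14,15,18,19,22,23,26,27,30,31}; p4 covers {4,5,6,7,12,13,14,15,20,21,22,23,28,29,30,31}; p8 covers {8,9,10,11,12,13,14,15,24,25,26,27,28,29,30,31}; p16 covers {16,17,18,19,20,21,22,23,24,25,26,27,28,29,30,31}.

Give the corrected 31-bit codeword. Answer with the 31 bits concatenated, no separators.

s1 (pos 1,3,5,7,9,11,13,15,17,19,21,23,25,27,29,31): 0⊕0⊕0⊕1⊕1⊕0⊕1⊕1⊕0⊕1⊕1⊕0⊕0⊕1⊕1⊕1 = 1
s2 (pos 2,3,6,7,10,11,14,15,18,19,22,23,26,27,30,31): 0⊕0⊕1⊕1⊕0⊕0⊕1⊕1⊕1⊕1⊕0⊕0⊕1⊕1⊕0⊕1 = 1
s4 (pos 4,5,6,7,12,13,14,15,20,21,22,23,28,29,30,31): 0⊕0⊕1⊕1⊕0⊕1⊕1⊕1⊕0⊕1⊕0⊕0⊕1⊕1⊕0⊕1 = 1
s8 (pos 8,9,10,11,12,13,14,15,24,25,26,27,28,29,30,31): 0⊕1⊕0⊕0⊕0⊕1⊕1⊕1⊕0⊕0⊕1⊕1⊕1⊕1⊕0⊕1 = 1
s16 (pos 16,17,18,19,20,21,22,23,24,25,26,27,28,29,30,31): 1⊕0⊕1⊕1⊕0⊕1⊕0⊕0⊕0⊕0⊕1⊕1⊕1⊕1⊕0⊕1 = 1
Syndrome s16…s1 = 11111 → error at position 31.
Flip position 31: 0000011010001111011010000111101 → 0000011010001111011010000111100

0000011010001111011010000111100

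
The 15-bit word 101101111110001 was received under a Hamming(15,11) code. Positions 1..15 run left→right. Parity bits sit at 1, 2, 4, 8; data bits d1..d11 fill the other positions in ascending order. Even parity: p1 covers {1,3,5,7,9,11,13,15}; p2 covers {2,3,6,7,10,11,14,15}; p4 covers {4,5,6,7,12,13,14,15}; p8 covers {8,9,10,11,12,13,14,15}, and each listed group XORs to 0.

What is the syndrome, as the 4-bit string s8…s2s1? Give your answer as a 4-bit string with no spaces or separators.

1000

s1 (pos 1,3,5,7,9,11,13,15): 1⊕1⊕0⊕1⊕1⊕1⊕0⊕1 = 0
s2 (pos 2,3,6,7,10,11,14,15): 0⊕1⊕1⊕1⊕1⊕1⊕0⊕1 = 0
s4 (pos 4,5,6,7,12,13,14,15): 1⊕0⊕1⊕1⊕0⊕0⊕0⊕1 = 0
s8 (pos 8,9,10,11,12,13,14,15): 1⊕1⊕1⊕1⊕0⊕0⊕0⊕1 = 1
Syndrome s8…s1 = 1000 → error at position 8.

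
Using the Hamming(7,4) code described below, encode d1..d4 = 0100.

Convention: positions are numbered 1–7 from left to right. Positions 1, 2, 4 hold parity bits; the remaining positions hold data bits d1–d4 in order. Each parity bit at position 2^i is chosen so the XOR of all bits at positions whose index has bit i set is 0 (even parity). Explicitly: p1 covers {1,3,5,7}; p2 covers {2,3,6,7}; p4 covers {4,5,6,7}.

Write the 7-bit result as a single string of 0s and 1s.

1001100

Place data at non-parity positions: p1 p2 0 p4 1 0 0
p1 (pos 1,3,5,7): XOR of data positions = 0⊕1⊕0 = 1
p2 (pos 2,3,6,7): XOR of data positions = 0⊕0⊕0 = 0
p4 (pos 4,5,6,7): XOR of data positions = 1⊕0⊕0 = 1
Codeword: 1001100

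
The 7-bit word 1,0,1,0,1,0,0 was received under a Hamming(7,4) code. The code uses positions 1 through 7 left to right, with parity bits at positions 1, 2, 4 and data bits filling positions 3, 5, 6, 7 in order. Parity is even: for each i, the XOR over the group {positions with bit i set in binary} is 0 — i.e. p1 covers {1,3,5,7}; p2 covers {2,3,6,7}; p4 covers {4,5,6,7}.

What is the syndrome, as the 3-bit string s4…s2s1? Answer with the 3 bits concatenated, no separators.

s1 (pos 1,3,5,7): 1⊕1⊕1⊕0 = 1
s2 (pos 2,3,6,7): 0⊕1⊕0⊕0 = 1
s4 (pos 4,5,6,7): 0⊕1⊕0⊕0 = 1
Syndrome s4…s1 = 111 → error at position 7.

111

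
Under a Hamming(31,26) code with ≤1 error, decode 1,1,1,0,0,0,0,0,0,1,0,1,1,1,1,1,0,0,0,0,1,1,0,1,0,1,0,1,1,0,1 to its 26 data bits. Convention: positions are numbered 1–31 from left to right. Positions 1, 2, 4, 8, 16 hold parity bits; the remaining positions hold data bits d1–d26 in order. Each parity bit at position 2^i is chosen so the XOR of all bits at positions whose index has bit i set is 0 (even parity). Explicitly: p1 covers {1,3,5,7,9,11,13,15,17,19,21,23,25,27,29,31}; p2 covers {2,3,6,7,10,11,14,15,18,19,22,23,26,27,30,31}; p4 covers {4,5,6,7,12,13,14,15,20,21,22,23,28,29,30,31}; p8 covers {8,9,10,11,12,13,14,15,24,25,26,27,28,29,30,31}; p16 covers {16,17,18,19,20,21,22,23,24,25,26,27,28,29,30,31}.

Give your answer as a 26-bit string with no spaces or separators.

11000101111000011010101101

s1 (pos 1,3,5,7,9,11,13,15,17,19,21,23,25,27,29,31): 1⊕1⊕0⊕0⊕0⊕0⊕1⊕1⊕0⊕0⊕1⊕0⊕0⊕0⊕1⊕1 = 1
s2 (pos 2,3,6,7,10,11,14,15,18,19,22,23,26,27,30,31): 1⊕1⊕0⊕0⊕1⊕0⊕1⊕1⊕0⊕0⊕1⊕0⊕1⊕0⊕0⊕1 = 0
s4 (pos 4,5,6,7,12,13,14,15,20,21,22,23,28,29,30,31): 0⊕0⊕0⊕0⊕1⊕1⊕1⊕1⊕0⊕1⊕1⊕0⊕1⊕1⊕0⊕1 = 1
s8 (pos 8,9,10,11,12,13,14,15,24,25,26,27,28,29,30,31): 0⊕0⊕1⊕0⊕1⊕1⊕1⊕1⊕1⊕0⊕1⊕0⊕1⊕1⊕0⊕1 = 0
s16 (pos 16,17,18,19,20,21,22,23,24,25,26,27,28,29,30,31): 1⊕0⊕0⊕0⊕0⊕1⊕1⊕0⊕1⊕0⊕1⊕0⊕1⊕1⊕0⊕1 = 0
Syndrome s16…s1 = 00101 → error at position 5.
Flip position 5: 1110000001011111000011010101101 → 1110100001011111000011010101101
Read data bits from positions 3,5,6,7,9,10,11,12,13,14,15,17,18,19,20,21,22,23,24,25,26,27,28,29,30,31: 11000101111000011010101101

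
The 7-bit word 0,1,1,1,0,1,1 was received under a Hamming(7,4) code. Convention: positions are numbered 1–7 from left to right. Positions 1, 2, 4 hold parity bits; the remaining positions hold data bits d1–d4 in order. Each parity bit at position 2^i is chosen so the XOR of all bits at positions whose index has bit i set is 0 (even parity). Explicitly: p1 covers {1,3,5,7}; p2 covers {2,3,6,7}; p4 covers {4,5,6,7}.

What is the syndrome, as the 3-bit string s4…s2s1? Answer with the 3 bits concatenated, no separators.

100

s1 (pos 1,3,5,7): 0⊕1⊕0⊕1 = 0
s2 (pos 2,3,6,7): 1⊕1⊕1⊕1 = 0
s4 (pos 4,5,6,7): 1⊕0⊕1⊕1 = 1
Syndrome s4…s1 = 100 → error at position 4.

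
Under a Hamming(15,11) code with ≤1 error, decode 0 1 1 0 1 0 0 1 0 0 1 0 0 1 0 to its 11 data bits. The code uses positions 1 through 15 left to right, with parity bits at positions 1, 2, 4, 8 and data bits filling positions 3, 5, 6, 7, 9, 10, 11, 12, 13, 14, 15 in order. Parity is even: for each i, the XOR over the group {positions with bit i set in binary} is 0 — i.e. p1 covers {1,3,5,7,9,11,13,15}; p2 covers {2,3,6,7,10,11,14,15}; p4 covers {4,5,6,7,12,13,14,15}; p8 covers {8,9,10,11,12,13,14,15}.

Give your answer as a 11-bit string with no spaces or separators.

s1 (pos 1,3,5,7,9,11,13,15): 0⊕1⊕1⊕0⊕0⊕1⊕0⊕0 = 1
s2 (pos 2,3,6,7,10,11,14,15): 1⊕1⊕0⊕0⊕0⊕1⊕1⊕0 = 0
s4 (pos 4,5,6,7,12,13,14,15): 0⊕1⊕0⊕0⊕0⊕0⊕1⊕0 = 0
s8 (pos 8,9,10,11,12,13,14,15): 1⊕0⊕0⊕1⊕0⊕0⊕1⊕0 = 1
Syndrome s8…s1 = 1001 → error at position 9.
Flip position 9: 011010010010010 → 011010011010010
Read data bits from positions 3,5,6,7,9,10,11,12,13,14,15: 11001010010

11001010010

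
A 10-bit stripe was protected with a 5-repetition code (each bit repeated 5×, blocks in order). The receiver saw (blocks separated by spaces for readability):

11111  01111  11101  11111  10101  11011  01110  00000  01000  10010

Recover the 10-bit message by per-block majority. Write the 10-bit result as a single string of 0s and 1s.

1111111000

Block 1 (11111): 5 ones → 1
Block 2 (01111): 4 ones → 1
Block 3 (11101): 4 ones → 1
Block 4 (11111): 5 ones → 1
Block 5 (10101): 3 ones → 1
Block 6 (11011): 4 ones → 1
Block 7 (01110): 3 ones → 1
Block 8 (00000): 0 ones → 0
Block 9 (01000): 1 one → 0
Block 10 (10010): 2 ones → 0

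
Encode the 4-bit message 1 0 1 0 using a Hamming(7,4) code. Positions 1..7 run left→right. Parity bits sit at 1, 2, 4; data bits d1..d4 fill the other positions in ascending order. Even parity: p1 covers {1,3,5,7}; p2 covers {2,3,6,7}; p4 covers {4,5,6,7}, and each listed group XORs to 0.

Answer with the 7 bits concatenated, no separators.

Place data at non-parity positions: p1 p2 1 p4 0 1 0
p1 (pos 1,3,5,7): XOR of data positions = 1⊕0⊕0 = 1
p2 (pos 2,3,6,7): XOR of data positions = 1⊕1⊕0 = 0
p4 (pos 4,5,6,7): XOR of data positions = 0⊕1⊕0 = 1
Codeword: 1011010

1011010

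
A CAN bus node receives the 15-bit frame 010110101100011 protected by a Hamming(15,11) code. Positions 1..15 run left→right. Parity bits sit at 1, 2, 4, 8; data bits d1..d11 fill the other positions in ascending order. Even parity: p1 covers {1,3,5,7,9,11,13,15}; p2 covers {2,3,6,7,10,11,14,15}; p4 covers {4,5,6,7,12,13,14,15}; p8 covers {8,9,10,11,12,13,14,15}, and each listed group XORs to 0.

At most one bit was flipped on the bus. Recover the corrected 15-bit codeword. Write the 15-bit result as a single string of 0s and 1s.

s1 (pos 1,3,5,7,9,11,13,15): 0⊕0⊕1⊕1⊕1⊕0⊕0⊕1 = 0
s2 (pos 2,3,6,7,10,11,14,15): 1⊕0⊕0⊕1⊕1⊕0⊕1⊕1 = 1
s4 (pos 4,5,6,7,12,13,14,15): 1⊕1⊕0⊕1⊕0⊕0⊕1⊕1 = 1
s8 (pos 8,9,10,11,12,13,14,15): 0⊕1⊕1⊕0⊕0⊕0⊕1⊕1 = 0
Syndrome s8…s1 = 0110 → error at position 6.
Flip position 6: 010110101100011 → 010111101100011

010111101100011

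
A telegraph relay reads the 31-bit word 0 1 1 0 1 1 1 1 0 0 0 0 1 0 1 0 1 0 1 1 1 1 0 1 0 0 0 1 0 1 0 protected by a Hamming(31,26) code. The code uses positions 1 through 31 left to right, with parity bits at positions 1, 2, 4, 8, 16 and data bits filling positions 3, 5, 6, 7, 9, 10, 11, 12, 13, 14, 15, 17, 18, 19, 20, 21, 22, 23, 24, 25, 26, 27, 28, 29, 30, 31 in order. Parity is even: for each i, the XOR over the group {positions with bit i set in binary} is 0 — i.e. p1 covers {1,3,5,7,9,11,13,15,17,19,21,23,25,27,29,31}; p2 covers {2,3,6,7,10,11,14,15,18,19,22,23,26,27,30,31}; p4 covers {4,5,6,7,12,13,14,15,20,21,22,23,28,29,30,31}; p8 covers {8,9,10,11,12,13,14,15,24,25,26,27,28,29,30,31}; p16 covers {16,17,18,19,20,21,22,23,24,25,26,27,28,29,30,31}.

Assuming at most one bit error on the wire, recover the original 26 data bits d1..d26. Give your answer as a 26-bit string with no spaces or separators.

11110000101101111010001010

s1 (pos 1,3,5,7,9,11,13,15,17,19,21,23,25,27,29,31): 0⊕1⊕1⊕1⊕0⊕0⊕1⊕1⊕1⊕1⊕1⊕0⊕0⊕0⊕0⊕0 = 0
s2 (pos 2,3,6,7,10,11,14,15,18,19,22,23,26,27,30,31): 1⊕1⊕1⊕1⊕0⊕0⊕0⊕1⊕0⊕1⊕1⊕0⊕0⊕0⊕1⊕0 = 0
s4 (pos 4,5,6,7,12,13,14,15,20,21,22,23,28,29,30,31): 0⊕1⊕1⊕1⊕0⊕1⊕0⊕1⊕1⊕1⊕1⊕0⊕1⊕0⊕1⊕0 = 0
s8 (pos 8,9,10,11,12,13,14,15,24,25,26,27,28,29,30,31): 1⊕0⊕0⊕0⊕0⊕1⊕0⊕1⊕1⊕0⊕0⊕0⊕1⊕0⊕1⊕0 = 0
s16 (pos 16,17,18,19,20,21,22,23,24,25,26,27,28,29,30,31): 0⊕1⊕0⊕1⊕1⊕1⊕1⊕0⊕1⊕0⊕0⊕0⊕1⊕0⊕1⊕0 = 0
Syndrome s16…s1 = 00000 → no error.
Read data bits from positions 3,5,6,7,9,10,11,12,13,14,15,17,18,19,20,21,22,23,24,25,26,27,28,29,30,31: 11110000101101111010001010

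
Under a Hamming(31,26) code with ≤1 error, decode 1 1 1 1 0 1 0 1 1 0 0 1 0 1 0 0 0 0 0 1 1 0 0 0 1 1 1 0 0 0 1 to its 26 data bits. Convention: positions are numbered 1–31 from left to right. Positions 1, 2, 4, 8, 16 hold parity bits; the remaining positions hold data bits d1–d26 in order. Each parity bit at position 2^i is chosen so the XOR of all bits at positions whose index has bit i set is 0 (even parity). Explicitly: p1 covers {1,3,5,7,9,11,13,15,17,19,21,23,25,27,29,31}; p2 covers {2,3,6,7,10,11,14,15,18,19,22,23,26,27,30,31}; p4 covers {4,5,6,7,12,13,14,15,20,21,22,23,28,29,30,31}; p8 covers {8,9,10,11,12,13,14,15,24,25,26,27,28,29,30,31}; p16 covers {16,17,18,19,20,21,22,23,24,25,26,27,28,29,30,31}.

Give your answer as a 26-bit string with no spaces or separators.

s1 (pos 1,3,5,7,9,11,13,15,17,19,21,23,25,27,29,31): 1⊕1⊕0⊕0⊕1⊕0⊕0⊕0⊕0⊕0⊕1⊕0⊕1⊕1⊕0⊕1 = 1
s2 (pos 2,3,6,7,10,11,14,15,18,19,22,23,26,27,30,31): 1⊕1⊕1⊕0⊕0⊕0⊕1⊕0⊕0⊕0⊕0⊕0⊕1⊕1⊕0⊕1 = 1
s4 (pos 4,5,6,7,12,13,14,15,20,21,22,23,28,29,30,31): 1⊕0⊕1⊕0⊕1⊕0⊕1⊕0⊕1⊕1⊕0⊕0⊕0⊕0⊕0⊕1 = 1
s8 (pos 8,9,10,11,12,13,14,15,24,25,26,27,28,29,30,31): 1⊕1⊕0⊕0⊕1⊕0⊕1⊕0⊕0⊕1⊕1⊕1⊕0⊕0⊕0⊕1 = 0
s16 (pos 16,17,18,19,20,21,22,23,24,25,26,27,28,29,30,31): 0⊕0⊕0⊕0⊕1⊕1⊕0⊕0⊕0⊕1⊕1⊕1⊕0⊕0⊕0⊕1 = 0
Syndrome s16…s1 = 00111 → error at position 7.
Flip position 7: 1111010110010100000110001110001 → 1111011110010100000110001110001
Read data bits from positions 3,5,6,7,9,10,11,12,13,14,15,17,18,19,20,21,22,23,24,25,26,27,28,29,30,31: 10111001010000110001110001

10111001010000110001110001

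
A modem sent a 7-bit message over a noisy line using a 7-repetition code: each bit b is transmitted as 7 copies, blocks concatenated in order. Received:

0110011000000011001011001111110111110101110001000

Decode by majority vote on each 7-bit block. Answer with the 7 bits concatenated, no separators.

1011110

Block 1 (0110011): 4 ones → 1
Block 2 (0000000): 0 ones → 0
Block 3 (1100101): 4 ones → 1
Block 4 (1001111): 5 ones → 1
Block 5 (1101111): 6 ones → 1
Block 6 (1010111): 5 ones → 1
Block 7 (0001000): 1 one → 0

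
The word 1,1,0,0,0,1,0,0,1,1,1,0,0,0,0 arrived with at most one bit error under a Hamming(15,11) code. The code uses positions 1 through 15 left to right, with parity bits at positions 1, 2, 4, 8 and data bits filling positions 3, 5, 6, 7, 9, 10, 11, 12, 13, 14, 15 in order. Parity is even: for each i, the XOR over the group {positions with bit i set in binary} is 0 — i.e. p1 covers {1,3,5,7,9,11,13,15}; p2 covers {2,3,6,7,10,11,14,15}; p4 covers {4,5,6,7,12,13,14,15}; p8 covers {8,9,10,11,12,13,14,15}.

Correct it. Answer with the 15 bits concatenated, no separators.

110001001110100

s1 (pos 1,3,5,7,9,11,13,15): 1⊕0⊕0⊕0⊕1⊕1⊕0⊕0 = 1
s2 (pos 2,3,6,7,10,11,14,15): 1⊕0⊕1⊕0⊕1⊕1⊕0⊕0 = 0
s4 (pos 4,5,6,7,12,13,14,15): 0⊕0⊕1⊕0⊕0⊕0⊕0⊕0 = 1
s8 (pos 8,9,10,11,12,13,14,15): 0⊕1⊕1⊕1⊕0⊕0⊕0⊕0 = 1
Syndrome s8…s1 = 1101 → error at position 13.
Flip position 13: 110001001110000 → 110001001110100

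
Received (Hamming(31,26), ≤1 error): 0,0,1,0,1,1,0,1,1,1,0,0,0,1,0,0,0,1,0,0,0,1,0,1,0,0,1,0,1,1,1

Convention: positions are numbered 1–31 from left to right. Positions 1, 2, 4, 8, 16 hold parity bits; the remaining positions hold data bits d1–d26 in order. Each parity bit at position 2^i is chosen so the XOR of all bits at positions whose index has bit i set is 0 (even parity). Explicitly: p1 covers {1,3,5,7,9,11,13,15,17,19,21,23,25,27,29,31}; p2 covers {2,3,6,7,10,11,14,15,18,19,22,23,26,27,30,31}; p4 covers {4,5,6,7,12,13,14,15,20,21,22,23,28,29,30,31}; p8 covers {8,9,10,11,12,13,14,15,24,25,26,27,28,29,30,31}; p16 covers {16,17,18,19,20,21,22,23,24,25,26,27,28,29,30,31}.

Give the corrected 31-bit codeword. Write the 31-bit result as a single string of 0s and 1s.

s1 (pos 1,3,5,7,9,11,13,15,17,19,21,23,25,27,29,31): 0⊕1⊕1⊕0⊕1⊕0⊕0⊕0⊕0⊕0⊕0⊕0⊕0⊕1⊕1⊕1 = 0
s2 (pos 2,3,6,7,10,11,14,15,18,19,22,23,26,27,30,31): 0⊕1⊕1⊕0⊕1⊕0⊕1⊕0⊕1⊕0⊕1⊕0⊕0⊕1⊕1⊕1 = 1
s4 (pos 4,5,6,7,12,13,14,15,20,21,22,23,28,29,30,31): 0⊕1⊕1⊕0⊕0⊕0⊕1⊕0⊕0⊕0⊕1⊕0⊕0⊕1⊕1⊕1 = 1
s8 (pos 8,9,10,11,12,13,14,15,24,25,26,27,28,29,30,31): 1⊕1⊕1⊕0⊕0⊕0⊕1⊕0⊕1⊕0⊕0⊕1⊕0⊕1⊕1⊕1 = 1
s16 (pos 16,17,18,19,20,21,22,23,24,25,26,27,28,29,30,31): 0⊕0⊕1⊕0⊕0⊕0⊕1⊕0⊕1⊕0⊕0⊕1⊕0⊕1⊕1⊕1 = 1
Syndrome s16…s1 = 11110 → error at position 30.
Flip position 30: 0010110111000100010001010010111 → 0010110111000100010001010010101

0010110111000100010001010010101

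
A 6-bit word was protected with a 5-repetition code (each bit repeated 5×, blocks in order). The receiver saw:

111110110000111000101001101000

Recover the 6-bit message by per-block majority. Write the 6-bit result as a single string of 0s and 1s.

101010

Block 1 (11111): 5 ones → 1
Block 2 (01100): 2 ones → 0
Block 3 (00111): 3 ones → 1
Block 4 (00010): 1 one → 0
Block 5 (10011): 3 ones → 1
Block 6 (01000): 1 one → 0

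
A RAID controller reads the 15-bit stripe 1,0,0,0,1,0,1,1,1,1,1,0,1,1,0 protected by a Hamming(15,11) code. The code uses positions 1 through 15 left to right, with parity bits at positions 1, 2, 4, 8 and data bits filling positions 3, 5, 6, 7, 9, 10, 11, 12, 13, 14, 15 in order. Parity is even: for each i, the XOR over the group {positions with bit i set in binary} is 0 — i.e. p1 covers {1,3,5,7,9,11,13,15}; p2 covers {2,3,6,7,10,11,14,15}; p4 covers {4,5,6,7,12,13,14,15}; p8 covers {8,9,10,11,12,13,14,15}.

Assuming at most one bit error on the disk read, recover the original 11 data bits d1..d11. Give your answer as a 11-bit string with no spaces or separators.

s1 (pos 1,3,5,7,9,11,13,15): 1⊕0⊕1⊕1⊕1⊕1⊕1⊕0 = 0
s2 (pos 2,3,6,7,10,11,14,15): 0⊕0⊕0⊕1⊕1⊕1⊕1⊕0 = 0
s4 (pos 4,5,6,7,12,13,14,15): 0⊕1⊕0⊕1⊕0⊕1⊕1⊕0 = 0
s8 (pos 8,9,10,11,12,13,14,15): 1⊕1⊕1⊕1⊕0⊕1⊕1⊕0 = 0
Syndrome s8…s1 = 0000 → no error.
Read data bits from positions 3,5,6,7,9,10,11,12,13,14,15: 01011110110

01011110110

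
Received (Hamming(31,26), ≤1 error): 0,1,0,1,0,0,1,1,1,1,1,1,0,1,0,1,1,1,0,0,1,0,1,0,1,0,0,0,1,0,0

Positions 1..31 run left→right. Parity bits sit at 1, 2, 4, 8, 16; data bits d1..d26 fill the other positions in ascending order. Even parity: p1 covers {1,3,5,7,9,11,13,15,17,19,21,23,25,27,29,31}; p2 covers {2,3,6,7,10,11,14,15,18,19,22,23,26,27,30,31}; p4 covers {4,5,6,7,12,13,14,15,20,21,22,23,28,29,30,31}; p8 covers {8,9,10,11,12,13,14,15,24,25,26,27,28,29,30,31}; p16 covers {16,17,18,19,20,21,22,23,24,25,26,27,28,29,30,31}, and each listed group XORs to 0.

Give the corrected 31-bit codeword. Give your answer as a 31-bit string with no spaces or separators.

0101001111110101110011101000100

s1 (pos 1,3,5,7,9,11,13,15,17,19,21,23,25,27,29,31): 0⊕0⊕0⊕1⊕1⊕1⊕0⊕0⊕1⊕0⊕1⊕1⊕1⊕0⊕1⊕0 = 0
s2 (pos 2,3,6,7,10,11,14,15,18,19,22,23,26,27,30,31): 1⊕0⊕0⊕1⊕1⊕1⊕1⊕0⊕1⊕0⊕0⊕1⊕0⊕0⊕0⊕0 = 1
s4 (pos 4,5,6,7,12,13,14,15,20,21,22,23,28,29,30,31): 1⊕0⊕0⊕1⊕1⊕0⊕1⊕0⊕0⊕1⊕0⊕1⊕0⊕1⊕0⊕0 = 1
s8 (pos 8,9,10,11,12,13,14,15,24,25,26,27,28,29,30,31): 1⊕1⊕1⊕1⊕1⊕0⊕1⊕0⊕0⊕1⊕0⊕0⊕0⊕1⊕0⊕0 = 0
s16 (pos 16,17,18,19,20,21,22,23,24,25,26,27,28,29,30,31): 1⊕1⊕1⊕0⊕0⊕1⊕0⊕1⊕0⊕1⊕0⊕0⊕0⊕1⊕0⊕0 = 1
Syndrome s16…s1 = 10110 → error at position 22.
Flip position 22: 0101001111110101110010101000100 → 0101001111110101110011101000100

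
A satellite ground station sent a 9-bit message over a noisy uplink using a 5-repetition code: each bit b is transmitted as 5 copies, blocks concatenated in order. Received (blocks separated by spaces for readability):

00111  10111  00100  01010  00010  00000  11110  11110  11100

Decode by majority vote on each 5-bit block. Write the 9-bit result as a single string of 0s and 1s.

Block 1 (00111): 3 ones → 1
Block 2 (10111): 4 ones → 1
Block 3 (00100): 1 one → 0
Block 4 (01010): 2 ones → 0
Block 5 (00010): 1 one → 0
Block 6 (00000): 0 ones → 0
Block 7 (11110): 4 ones → 1
Block 8 (11110): 4 ones → 1
Block 9 (11100): 3 ones → 1

110000111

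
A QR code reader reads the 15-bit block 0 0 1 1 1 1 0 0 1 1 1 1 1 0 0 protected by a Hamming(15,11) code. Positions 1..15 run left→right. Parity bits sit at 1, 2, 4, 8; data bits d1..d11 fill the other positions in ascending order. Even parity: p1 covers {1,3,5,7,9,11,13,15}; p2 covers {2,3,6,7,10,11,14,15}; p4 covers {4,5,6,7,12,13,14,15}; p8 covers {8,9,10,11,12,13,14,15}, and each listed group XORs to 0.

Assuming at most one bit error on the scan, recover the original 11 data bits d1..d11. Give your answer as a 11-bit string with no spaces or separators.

11101111000

s1 (pos 1,3,5,7,9,11,13,15): 0⊕1⊕1⊕0⊕1⊕1⊕1⊕0 = 1
s2 (pos 2,3,6,7,10,11,14,15): 0⊕1⊕1⊕0⊕1⊕1⊕0⊕0 = 0
s4 (pos 4,5,6,7,12,13,14,15): 1⊕1⊕1⊕0⊕1⊕1⊕0⊕0 = 1
s8 (pos 8,9,10,11,12,13,14,15): 0⊕1⊕1⊕1⊕1⊕1⊕0⊕0 = 1
Syndrome s8…s1 = 1101 → error at position 13.
Flip position 13: 001111001111100 → 001111001111000
Read data bits from positions 3,5,6,7,9,10,11,12,13,14,15: 11101111000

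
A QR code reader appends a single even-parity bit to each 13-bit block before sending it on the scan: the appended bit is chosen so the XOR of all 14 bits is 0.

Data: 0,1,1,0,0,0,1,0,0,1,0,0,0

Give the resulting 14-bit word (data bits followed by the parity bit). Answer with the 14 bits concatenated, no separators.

01100010010000

XOR of the 13 data bits: 0⊕1⊕1⊕0⊕0⊕0⊕1⊕0⊕0⊕1⊕0⊕0⊕0 = 0
Parity bit = 0 (so all 14 bits XOR to 0).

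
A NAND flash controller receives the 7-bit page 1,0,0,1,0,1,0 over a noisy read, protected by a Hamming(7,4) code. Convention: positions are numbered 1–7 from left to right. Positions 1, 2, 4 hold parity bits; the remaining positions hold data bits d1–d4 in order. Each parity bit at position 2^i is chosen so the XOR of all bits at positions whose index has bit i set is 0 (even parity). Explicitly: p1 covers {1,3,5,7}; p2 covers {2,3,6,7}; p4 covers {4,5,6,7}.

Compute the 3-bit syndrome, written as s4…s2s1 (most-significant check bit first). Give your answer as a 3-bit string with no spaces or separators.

011

s1 (pos 1,3,5,7): 1⊕0⊕0⊕0 = 1
s2 (pos 2,3,6,7): 0⊕0⊕1⊕0 = 1
s4 (pos 4,5,6,7): 1⊕0⊕1⊕0 = 0
Syndrome s4…s1 = 011 → error at position 3.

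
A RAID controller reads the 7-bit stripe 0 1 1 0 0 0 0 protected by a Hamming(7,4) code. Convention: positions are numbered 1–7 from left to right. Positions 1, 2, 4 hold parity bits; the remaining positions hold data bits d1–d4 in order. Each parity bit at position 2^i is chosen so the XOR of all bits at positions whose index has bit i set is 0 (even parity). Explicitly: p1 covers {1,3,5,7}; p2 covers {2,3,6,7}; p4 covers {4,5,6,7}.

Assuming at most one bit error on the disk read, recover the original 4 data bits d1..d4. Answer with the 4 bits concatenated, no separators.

1000

s1 (pos 1,3,5,7): 0⊕1⊕0⊕0 = 1
s2 (pos 2,3,6,7): 1⊕1⊕0⊕0 = 0
s4 (pos 4,5,6,7): 0⊕0⊕0⊕0 = 0
Syndrome s4…s1 = 001 → error at position 1.
Flip position 1: 0110000 → 1110000
Read data bits from positions 3,5,6,7: 1000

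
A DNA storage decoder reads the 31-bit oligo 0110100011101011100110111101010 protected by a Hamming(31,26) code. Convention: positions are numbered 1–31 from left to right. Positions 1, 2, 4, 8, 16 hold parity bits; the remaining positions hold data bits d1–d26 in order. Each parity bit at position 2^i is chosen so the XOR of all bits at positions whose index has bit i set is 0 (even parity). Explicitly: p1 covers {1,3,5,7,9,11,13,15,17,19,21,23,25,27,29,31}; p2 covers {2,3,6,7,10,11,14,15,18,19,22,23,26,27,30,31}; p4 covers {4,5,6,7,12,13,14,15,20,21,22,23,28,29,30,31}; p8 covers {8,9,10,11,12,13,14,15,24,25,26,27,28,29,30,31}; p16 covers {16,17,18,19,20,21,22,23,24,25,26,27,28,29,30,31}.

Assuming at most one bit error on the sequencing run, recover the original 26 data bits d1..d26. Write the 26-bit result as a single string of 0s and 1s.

11001110101100110111101010

s1 (pos 1,3,5,7,9,11,13,15,17,19,21,23,25,27,29,31): 0⊕1⊕1⊕0⊕1⊕1⊕1⊕1⊕1⊕0⊕1⊕1⊕1⊕0⊕0⊕0 = 0
s2 (pos 2,3,6,7,10,11,14,15,18,19,22,23,26,27,30,31): 1⊕1⊕0⊕0⊕1⊕1⊕0⊕1⊕0⊕0⊕0⊕1⊕1⊕0⊕1⊕0 = 0
s4 (pos 4,5,6,7,12,13,14,15,20,21,22,23,28,29,30,31): 0⊕1⊕0⊕0⊕0⊕1⊕0⊕1⊕1⊕1⊕0⊕1⊕1⊕0⊕1⊕0 = 0
s8 (pos 8,9,10,11,12,13,14,15,24,25,26,27,28,29,30,31): 0⊕1⊕1⊕1⊕0⊕1⊕0⊕1⊕1⊕1⊕1⊕0⊕1⊕0⊕1⊕0 = 0
s16 (pos 16,17,18,19,20,21,22,23,24,25,26,27,28,29,30,31): 1⊕1⊕0⊕0⊕1⊕1⊕0⊕1⊕1⊕1⊕1⊕0⊕1⊕0⊕1⊕0 = 0
Syndrome s16…s1 = 00000 → no error.
Read data bits from positions 3,5,6,7,9,10,11,12,13,14,15,17,18,19,20,21,22,23,24,25,26,27,28,29,30,31: 11001110101100110111101010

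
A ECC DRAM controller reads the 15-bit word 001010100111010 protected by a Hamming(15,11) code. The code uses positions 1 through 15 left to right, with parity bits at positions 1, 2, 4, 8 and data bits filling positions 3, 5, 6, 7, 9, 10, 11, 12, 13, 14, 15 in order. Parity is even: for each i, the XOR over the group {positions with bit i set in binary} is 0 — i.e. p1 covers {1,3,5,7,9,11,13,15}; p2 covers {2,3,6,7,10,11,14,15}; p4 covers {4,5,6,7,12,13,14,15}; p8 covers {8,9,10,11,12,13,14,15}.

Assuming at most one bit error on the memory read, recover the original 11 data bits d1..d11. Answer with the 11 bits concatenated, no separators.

s1 (pos 1,3,5,7,9,11,13,15): 0⊕1⊕1⊕1⊕0⊕1⊕0⊕0 = 0
s2 (pos 2,3,6,7,10,11,14,15): 0⊕1⊕0⊕1⊕1⊕1⊕1⊕0 = 1
s4 (pos 4,5,6,7,12,13,14,15): 0⊕1⊕0⊕1⊕1⊕0⊕1⊕0 = 0
s8 (pos 8,9,10,11,12,13,14,15): 0⊕0⊕1⊕1⊕1⊕0⊕1⊕0 = 0
Syndrome s8…s1 = 0010 → error at position 2.
Flip position 2: 001010100111010 → 011010100111010
Read data bits from positions 3,5,6,7,9,10,11,12,13,14,15: 11010111010

11010111010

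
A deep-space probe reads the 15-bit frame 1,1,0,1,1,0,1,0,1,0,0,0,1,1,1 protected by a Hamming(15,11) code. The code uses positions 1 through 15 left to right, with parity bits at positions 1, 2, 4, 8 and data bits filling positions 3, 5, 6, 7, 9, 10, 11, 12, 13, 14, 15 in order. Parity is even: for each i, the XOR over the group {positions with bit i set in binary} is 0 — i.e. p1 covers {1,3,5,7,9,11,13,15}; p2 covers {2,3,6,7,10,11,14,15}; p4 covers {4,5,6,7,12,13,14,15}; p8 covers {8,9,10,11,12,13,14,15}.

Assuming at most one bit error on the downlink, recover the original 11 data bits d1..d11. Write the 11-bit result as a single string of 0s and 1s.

s1 (pos 1,3,5,7,9,11,13,15): 1⊕0⊕1⊕1⊕1⊕0⊕1⊕1 = 0
s2 (pos 2,3,6,7,10,11,14,15): 1⊕0⊕0⊕1⊕0⊕0⊕1⊕1 = 0
s4 (pos 4,5,6,7,12,13,14,15): 1⊕1⊕0⊕1⊕0⊕1⊕1⊕1 = 0
s8 (pos 8,9,10,11,12,13,14,15): 0⊕1⊕0⊕0⊕0⊕1⊕1⊕1 = 0
Syndrome s8…s1 = 0000 → no error.
Read data bits from positions 3,5,6,7,9,10,11,12,13,14,15: 01011000111

01011000111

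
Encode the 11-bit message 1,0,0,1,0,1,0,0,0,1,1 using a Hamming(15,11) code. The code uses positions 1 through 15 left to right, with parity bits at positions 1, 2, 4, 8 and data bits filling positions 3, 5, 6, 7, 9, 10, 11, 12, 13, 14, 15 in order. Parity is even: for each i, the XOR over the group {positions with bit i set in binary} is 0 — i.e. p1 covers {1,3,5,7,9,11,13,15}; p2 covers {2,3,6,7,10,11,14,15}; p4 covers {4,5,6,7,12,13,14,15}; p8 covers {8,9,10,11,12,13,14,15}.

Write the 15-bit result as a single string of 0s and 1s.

Place data at non-parity positions: p1 p2 1 p4 0 0 1 p8 0 1 0 0 0 1 1
p1 (pos 1,3,5,7,9,11,13,15): XOR of data positions = 1⊕0⊕1⊕0⊕0⊕0⊕1 = 1
p2 (pos 2,3,6,7,10,11,14,15): XOR of data positions = 1⊕0⊕1⊕1⊕0⊕1⊕1 = 1
p4 (pos 4,5,6,7,12,13,14,15): XOR of data positions = 0⊕0⊕1⊕0⊕0⊕1⊕1 = 1
p8 (pos 8,9,10,11,12,13,14,15): XOR of data positions = 0⊕1⊕0⊕0⊕0⊕1⊕1 = 1
Codeword: 111100110100011

111100110100011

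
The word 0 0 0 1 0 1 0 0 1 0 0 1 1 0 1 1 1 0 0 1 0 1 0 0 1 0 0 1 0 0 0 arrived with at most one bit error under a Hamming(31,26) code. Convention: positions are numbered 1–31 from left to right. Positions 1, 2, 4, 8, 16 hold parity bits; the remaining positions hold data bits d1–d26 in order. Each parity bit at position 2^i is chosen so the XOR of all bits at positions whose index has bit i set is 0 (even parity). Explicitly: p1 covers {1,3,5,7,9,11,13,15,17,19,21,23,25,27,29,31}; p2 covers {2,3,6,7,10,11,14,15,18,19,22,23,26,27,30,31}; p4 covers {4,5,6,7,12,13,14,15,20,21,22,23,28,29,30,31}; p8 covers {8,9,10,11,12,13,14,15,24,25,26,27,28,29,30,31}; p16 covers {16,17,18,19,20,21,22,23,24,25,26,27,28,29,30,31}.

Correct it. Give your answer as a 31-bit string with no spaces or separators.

s1 (pos 1,3,5,7,9,11,13,15,17,19,21,23,25,27,29,31): 0⊕0⊕0⊕0⊕1⊕0⊕1⊕1⊕1⊕0⊕0⊕0⊕1⊕0⊕0⊕0 = 1
s2 (pos 2,3,6,7,10,11,14,15,18,19,22,23,26,27,30,31): 0⊕0⊕1⊕0⊕0⊕0⊕0⊕1⊕0⊕0⊕1⊕0⊕0⊕0⊕0⊕0 = 1
s4 (pos 4,5,6,7,12,13,14,15,20,21,22,23,28,29,30,31): 1⊕0⊕1⊕0⊕1⊕1⊕0⊕1⊕1⊕0⊕1⊕0⊕1⊕0⊕0⊕0 = 0
s8 (pos 8,9,10,11,12,13,14,15,24,25,26,27,28,29,30,31): 0⊕1⊕0⊕0⊕1⊕1⊕0⊕1⊕0⊕1⊕0⊕0⊕1⊕0⊕0⊕0 = 0
s16 (pos 16,17,18,19,20,21,22,23,24,25,26,27,28,29,30,31): 1⊕1⊕0⊕0⊕1⊕0⊕1⊕0⊕0⊕1⊕0⊕0⊕1⊕0⊕0⊕0 = 0
Syndrome s16…s1 = 00011 → error at position 3.
Flip position 3: 0001010010011011100101001001000 → 0011010010011011100101001001000

0011010010011011100101001001000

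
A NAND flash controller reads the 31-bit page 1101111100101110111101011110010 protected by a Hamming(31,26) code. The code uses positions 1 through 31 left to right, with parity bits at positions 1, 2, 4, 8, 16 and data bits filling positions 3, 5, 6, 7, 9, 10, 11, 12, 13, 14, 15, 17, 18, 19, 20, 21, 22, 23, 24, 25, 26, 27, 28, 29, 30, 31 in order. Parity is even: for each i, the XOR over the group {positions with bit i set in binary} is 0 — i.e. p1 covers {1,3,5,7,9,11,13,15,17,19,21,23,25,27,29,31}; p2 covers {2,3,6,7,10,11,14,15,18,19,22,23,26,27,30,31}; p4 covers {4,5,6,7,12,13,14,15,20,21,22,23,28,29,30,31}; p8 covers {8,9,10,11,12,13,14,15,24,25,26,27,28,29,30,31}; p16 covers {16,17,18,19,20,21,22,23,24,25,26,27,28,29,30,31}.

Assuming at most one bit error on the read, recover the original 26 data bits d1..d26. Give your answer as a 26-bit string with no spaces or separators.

s1 (pos 1,3,5,7,9,11,13,15,17,19,21,23,25,27,29,31): 1⊕0⊕1⊕1⊕0⊕1⊕1⊕1⊕1⊕1⊕0⊕0⊕1⊕1⊕0⊕0 = 0
s2 (pos 2,3,6,7,10,11,14,15,18,19,22,23,26,27,30,31): 1⊕0⊕1⊕1⊕0⊕1⊕1⊕1⊕1⊕1⊕1⊕0⊕1⊕1⊕1⊕0 = 0
s4 (pos 4,5,6,7,12,13,14,15,20,21,22,23,28,29,30,31): 1⊕1⊕1⊕1⊕0⊕1⊕1⊕1⊕1⊕0⊕1⊕0⊕0⊕0⊕1⊕0 = 0
s8 (pos 8,9,10,11,12,13,14,15,24,25,26,27,28,29,30,31): 1⊕0⊕0⊕1⊕0⊕1⊕1⊕1⊕1⊕1⊕1⊕1⊕0⊕0⊕1⊕0 = 0
s16 (pos 16,17,18,19,20,21,22,23,24,25,26,27,28,29,30,31): 0⊕1⊕1⊕1⊕1⊕0⊕1⊕0⊕1⊕1⊕1⊕1⊕0⊕0⊕1⊕0 = 0
Syndrome s16…s1 = 00000 → no error.
Read data bits from positions 3,5,6,7,9,10,11,12,13,14,15,17,18,19,20,21,22,23,24,25,26,27,28,29,30,31: 01110010111111101011110010

01110010111111101011110010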